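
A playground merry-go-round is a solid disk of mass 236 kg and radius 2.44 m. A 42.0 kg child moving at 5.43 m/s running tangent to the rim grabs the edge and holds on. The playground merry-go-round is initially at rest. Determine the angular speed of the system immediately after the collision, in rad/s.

The axle reaction passes through the axle and exerts no torque about it; angular momentum about the axle is conserved through the impact.
I_p = ½(236)(2.44)² = 702.5 kg·m². Taking the sense of the child's angular momentum as positive, L_{child} = m v R = (42.0)(5.43)(2.44) = 556.5 kg·m²/s.
L_i = 0 + 556.5 = 556.5 kg·m²/s.
After sticking, I_f = I_p + m R² = 702.5 + (42.0)(2.44)² = 952.6 kg·m².
ω_f = L_i / I_f = 556.5 / 952.6 = 0.5842 rad/s.

|ω_f| ≈ 0.584 rad/s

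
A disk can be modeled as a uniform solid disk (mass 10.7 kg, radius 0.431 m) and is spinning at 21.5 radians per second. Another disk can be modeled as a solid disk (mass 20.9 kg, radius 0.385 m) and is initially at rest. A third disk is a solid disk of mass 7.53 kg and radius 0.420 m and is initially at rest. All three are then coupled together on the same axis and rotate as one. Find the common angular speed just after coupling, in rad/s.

The coupling torques are internal; angular momentum about the shared axis is conserved.
Moments of inertia: I_A = ½(10.7)(0.431)² = 0.9938 kg·m²; I_B = ½(20.9)(0.385)² = 1.549 kg·m²; I_C = ½(7.53)(0.420)² = 0.6641 kg·m².
Taking A's sense as positive: L = (0.9938)(21.5) = 21.37 kg·m²·rad/s.
Combined I = 0.9938 + 1.549 + 0.6641 = 3.207 kg·m².
ω_f = L / I = 21.37 / 3.207 = 6.663 rad/s.

|ω_f| ≈ 6.66 rad/s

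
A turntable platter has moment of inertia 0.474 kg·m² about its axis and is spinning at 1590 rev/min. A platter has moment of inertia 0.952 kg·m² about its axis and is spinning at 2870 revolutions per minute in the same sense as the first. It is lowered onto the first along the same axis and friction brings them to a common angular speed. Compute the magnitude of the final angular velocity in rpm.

|ω_f| ≈ 2440 rpm

The coupling torques are internal; angular momentum about the shared axis is conserved.
Taking A's sense as positive: L = (0.4740)(1590) + (0.9520)(2870) = 3486 kg·m²·rpm.
Combined I = 0.4740 + 0.9520 = 1.426 kg·m².
ω_f = L / I = 3486 / 1.426 = 2445 rpm.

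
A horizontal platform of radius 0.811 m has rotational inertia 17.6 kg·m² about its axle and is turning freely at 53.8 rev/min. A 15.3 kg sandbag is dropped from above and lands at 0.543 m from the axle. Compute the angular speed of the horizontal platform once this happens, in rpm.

The added mass arrives with no angular momentum about the axle, and any external torque about the axle is negligible, so the system's angular momentum is conserved.
Added inertia Σmr² = (15.3)(0.543)² = 4.511 kg·m²; I_f = 17.60 + 4.511 = 22.11 kg·m².
ω_f = I_p ω_i / I_f = (17.60)(53.8) / 22.11 = 42.82 rpm.

ω_f ≈ 42.8 rpm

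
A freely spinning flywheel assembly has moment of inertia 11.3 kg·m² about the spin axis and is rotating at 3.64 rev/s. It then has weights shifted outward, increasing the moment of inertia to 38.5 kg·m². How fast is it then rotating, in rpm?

No external torque acts about the spin axis, so angular momentum is conserved.
ω₂ = I₁ω₁ / I₂ = (11.30)(3.64 rev/s) / (38.50) = 1.068 rev/s = 64.10 rpm.

ω₂ ≈ 64.1 rpm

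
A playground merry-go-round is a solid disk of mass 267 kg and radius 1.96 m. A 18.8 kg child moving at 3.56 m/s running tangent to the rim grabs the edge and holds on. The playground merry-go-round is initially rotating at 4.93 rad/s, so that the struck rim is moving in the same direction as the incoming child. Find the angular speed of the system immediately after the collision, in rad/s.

|ω_f| ≈ 4.55 rad/s

The axle reaction passes through the axle and exerts no torque about it; angular momentum about the axle is conserved through the impact.
I_p = ½(267)(1.96)² = 512.9 kg·m². Taking the sense of the child's angular momentum as positive, L_{child} = m v R = (18.8)(3.56)(1.96) = 131.2 kg·m²/s.
L_i = +I_p ω_p + m v R = +(512.9)(4.93) + 131.2 = 2660 kg·m²/s.
After sticking, I_f = I_p + m R² = 512.9 + (18.8)(1.96)² = 585.1 kg·m².
ω_f = L_i / I_f = 2660 / 585.1 = 4.546 rad/s.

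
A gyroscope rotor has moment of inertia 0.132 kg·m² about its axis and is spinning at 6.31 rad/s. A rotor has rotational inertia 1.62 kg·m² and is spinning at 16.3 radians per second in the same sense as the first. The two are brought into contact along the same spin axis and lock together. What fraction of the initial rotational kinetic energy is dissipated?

The coupling torques are internal; angular momentum about the shared axis is conserved.
Taking A's sense as positive: L = (0.1320)(6.31) + (1.620)(16.3) = 27.24 kg·m²·rad/s.
Combined I = 0.1320 + 1.620 = 1.752 kg·m².
ω_f = L / I = 27.24 / 1.752 = 15.55 rad/s.
KE_i = ½ΣIω² = 217.8 J; KE_f = ½(1.752)(15.55)² = 211.7 J.
Fraction dissipated = (KE_i − KE_f)/KE_i = 0.02796.

fraction ≈ 0.0280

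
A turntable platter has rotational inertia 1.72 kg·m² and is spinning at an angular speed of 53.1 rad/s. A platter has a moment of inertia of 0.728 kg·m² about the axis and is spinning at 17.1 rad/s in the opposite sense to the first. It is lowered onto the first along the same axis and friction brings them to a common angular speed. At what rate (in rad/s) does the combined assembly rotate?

|ω_f| ≈ 32.2 rad/s

No external torque acts about the common axis, so total angular momentum is conserved.
Taking A's sense as positive: L = (1.720)(53.1) − (0.7280)(17.1) = 78.88 kg·m²·rad/s.
Combined I = 1.720 + 0.7280 = 2.448 kg·m².
ω_f = L / I = 78.88 / 2.448 = 32.22 rad/s.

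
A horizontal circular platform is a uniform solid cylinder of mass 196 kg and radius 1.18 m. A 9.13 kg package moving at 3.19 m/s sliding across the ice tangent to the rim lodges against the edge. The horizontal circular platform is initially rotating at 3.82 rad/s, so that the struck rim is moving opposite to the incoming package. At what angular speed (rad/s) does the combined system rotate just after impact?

About the central axle the impulsive forces during the collision are internal, so angular momentum about that axis is conserved.
I_p = ½(196)(1.18)² = 136.5 kg·m². Taking the sense of the package's angular momentum as positive, L_{package} = m v R = (9.13)(3.19)(1.18) = 34.37 kg·m²/s.
L_i = −I_p ω_p + m v R = −(136.5)(3.82) + 34.37 = -486.9 kg·m²/s.
After sticking, I_f = I_p + m R² = 136.5 + (9.13)(1.18)² = 149.2 kg·m².
ω_f = L_i / I_f = -486.9 / 149.2 = -3.264 rad/s.

|ω_f| ≈ 3.26 rad/s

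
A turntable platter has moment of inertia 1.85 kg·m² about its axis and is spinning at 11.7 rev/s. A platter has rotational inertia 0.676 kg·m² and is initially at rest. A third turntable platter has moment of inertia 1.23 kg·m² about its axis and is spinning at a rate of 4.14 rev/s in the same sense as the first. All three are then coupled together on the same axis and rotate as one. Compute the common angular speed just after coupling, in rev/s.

|ω_f| ≈ 7.12 rev/s

No external torque acts about the common axis, so total angular momentum is conserved.
Taking A's sense as positive: L = (1.850)(11.7) + (1.230)(4.14) = 26.74 kg·m²·rev/s.
Combined I = 1.850 + 0.6760 + 1.230 = 3.756 kg·m².
ω_f = L / I = 26.74 / 3.756 = 7.119 rev/s.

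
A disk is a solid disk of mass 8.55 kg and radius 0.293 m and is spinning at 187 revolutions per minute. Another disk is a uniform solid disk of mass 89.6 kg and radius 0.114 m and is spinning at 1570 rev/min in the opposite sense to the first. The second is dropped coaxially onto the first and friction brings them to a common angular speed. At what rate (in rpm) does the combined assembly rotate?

|ω_f| ≈ 891 rpm

The coupling torques are internal; angular momentum about the shared axis is conserved.
Moments of inertia: I_A = ½(8.55)(0.293)² = 0.3670 kg·m²; I_B = ½(89.6)(0.114)² = 0.5822 kg·m².
Taking A's sense as positive: L = (0.3670)(187) − (0.5822)(1570) = -845.5 kg·m²·rpm.
Combined I = 0.3670 + 0.5822 = 0.9492 kg·m².
ω_f = L / I = -845.5 / 0.9492 = -890.7 rpm.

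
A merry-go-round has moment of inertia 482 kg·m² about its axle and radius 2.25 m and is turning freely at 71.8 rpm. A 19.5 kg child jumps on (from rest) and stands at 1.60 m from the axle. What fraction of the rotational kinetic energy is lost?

No external torque acts about the axle; L_before = L_after.
Added inertia Σmr² = (19.5)(1.60)² = 49.92 kg·m²; I_f = 482.0 + 49.92 = 531.9 kg·m².
ω_f = I_p ω_i / I_f = (482.0)(71.8) / 531.9 = 65.06 rpm.
KE_i = ½(482.0)(7.519 rad/s)² = 13620 J; KE_f = ½(531.9)(6.813)² = 12350 J.
Fraction lost = 0.09385.

fraction ≈ 0.0938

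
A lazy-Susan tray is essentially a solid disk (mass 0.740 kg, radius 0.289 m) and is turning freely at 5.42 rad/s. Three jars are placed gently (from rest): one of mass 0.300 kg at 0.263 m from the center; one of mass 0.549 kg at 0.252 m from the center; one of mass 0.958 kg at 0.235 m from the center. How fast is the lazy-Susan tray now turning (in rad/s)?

No external torque acts about the center; L_before = L_after.
I_p = ½(0.740)(0.289)² = 0.03090 kg·m².
Added inertia Σmr² = (0.300)(0.263)² + (0.549)(0.252)² + (0.958)(0.235)² = 0.1085 kg·m²; I_f = 0.03090 + 0.1085 = 0.1394 kg·m².
ω_f = I_p ω_i / I_f = (0.03090)(5.42) / 0.1394 = 1.201 rad/s.

ω_f ≈ 1.20 rad/s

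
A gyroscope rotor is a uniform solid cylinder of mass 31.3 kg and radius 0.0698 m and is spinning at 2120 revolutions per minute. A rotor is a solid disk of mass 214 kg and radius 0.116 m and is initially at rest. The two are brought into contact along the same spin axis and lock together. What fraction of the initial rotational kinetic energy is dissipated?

fraction ≈ 0.950

The coupling torques are internal; angular momentum about the shared axis is conserved.
Moments of inertia: I_A = ½(31.3)(0.0698)² = 0.07625 kg·m²; I_B = ½(214)(0.116)² = 1.440 kg·m².
Taking A's sense as positive: L = (0.07625)(2120) = 161.6 kg·m²·rpm.
Combined I = 0.07625 + 1.440 = 1.516 kg·m².
ω_f = L / I = 161.6 / 1.516 = 106.6 rpm.
KE_i = ½ΣIω² = 1879 J; KE_f = ½(1.516)(11.17)² = 94.50 J.
Fraction dissipated = (KE_i − KE_f)/KE_i = 0.9497.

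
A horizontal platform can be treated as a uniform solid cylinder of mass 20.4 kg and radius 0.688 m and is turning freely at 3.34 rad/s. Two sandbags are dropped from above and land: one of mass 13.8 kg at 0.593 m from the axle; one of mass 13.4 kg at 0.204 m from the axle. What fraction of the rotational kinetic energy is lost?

fraction ≈ 0.528

No external torque acts about the axle; L_before = L_after.
I_p = ½(20.4)(0.688)² = 4.828 kg·m².
Added inertia Σmr² = (13.8)(0.593)² + (13.4)(0.204)² = 5.410 kg·m²; I_f = 4.828 + 5.410 = 10.24 kg·m².
ω_f = I_p ω_i / I_f = (4.828)(3.34) / 10.24 = 1.575 rad/s.
KE_i = ½(4.828)(3.340 rad/s)² = 26.93 J; KE_f = ½(10.24)(1.575)² = 12.70 J.
Fraction lost = 0.5284.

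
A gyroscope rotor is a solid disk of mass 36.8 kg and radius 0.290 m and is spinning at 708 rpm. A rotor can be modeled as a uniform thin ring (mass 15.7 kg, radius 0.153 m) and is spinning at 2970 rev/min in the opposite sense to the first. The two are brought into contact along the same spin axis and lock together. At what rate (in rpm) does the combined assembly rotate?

The coupling torques are internal; angular momentum about the shared axis is conserved.
Moments of inertia: I_A = ½(36.8)(0.290)² = 1.547 kg·m²; I_B = (15.7)(0.153)² = 0.3675 kg·m².
Taking A's sense as positive: L = (1.547)(708) − (0.3675)(2970) = 4.049 kg·m²·rpm.
Combined I = 1.547 + 0.3675 = 1.915 kg·m².
ω_f = L / I = 4.049 / 1.915 = 2.115 rpm.

|ω_f| ≈ 2.11 rpm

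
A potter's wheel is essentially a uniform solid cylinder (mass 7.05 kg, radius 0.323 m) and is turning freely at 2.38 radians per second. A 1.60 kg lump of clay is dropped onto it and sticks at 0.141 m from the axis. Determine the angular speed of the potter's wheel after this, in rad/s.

No external torque acts about the axis; L_before = L_after.
I_p = ½(7.05)(0.323)² = 0.3678 kg·m².
Added inertia Σmr² = (1.60)(0.141)² = 0.03181 kg·m²; I_f = 0.3678 + 0.03181 = 0.3996 kg·m².
ω_f = I_p ω_i / I_f = (0.3678)(2.38) / 0.3996 = 2.191 rad/s.

ω_f ≈ 2.19 rad/s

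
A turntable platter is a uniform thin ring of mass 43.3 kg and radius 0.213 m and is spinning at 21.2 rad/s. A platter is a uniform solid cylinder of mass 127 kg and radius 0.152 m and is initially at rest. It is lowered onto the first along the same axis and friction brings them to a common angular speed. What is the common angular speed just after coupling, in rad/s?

|ω_f| ≈ 12.1 rad/s

The coupling torques are internal; angular momentum about the shared axis is conserved.
Moments of inertia: I_A = (43.3)(0.213)² = 1.964 kg·m²; I_B = ½(127)(0.152)² = 1.467 kg·m².
Taking A's sense as positive: L = (1.964)(21.2) = 41.65 kg·m²·rad/s.
Combined I = 1.964 + 1.467 = 3.432 kg·m².
ω_f = L / I = 41.65 / 3.432 = 12.14 rad/s.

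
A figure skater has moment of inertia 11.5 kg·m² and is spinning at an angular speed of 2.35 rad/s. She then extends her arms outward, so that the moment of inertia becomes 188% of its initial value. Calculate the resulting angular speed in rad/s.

No external torque acts about the spin axis, so angular momentum is conserved.
I₂ = 1.88 × 11.5 = 21.62 kg·m².
ω₂ = I₁ω₁ / I₂ = (11.50)(2.35 rad/s) / (21.62) = 1.250 rad/s.

ω₂ ≈ 1.25 rad/s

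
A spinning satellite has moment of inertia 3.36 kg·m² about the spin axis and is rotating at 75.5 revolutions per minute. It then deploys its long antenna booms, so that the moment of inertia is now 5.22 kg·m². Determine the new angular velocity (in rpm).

No external torque acts about the spin axis, so angular momentum is conserved.
ω₂ = I₁ω₁ / I₂ = (3.360)(75.5 rpm) / (5.220) = 48.60 rpm.

ω₂ ≈ 48.6 rpm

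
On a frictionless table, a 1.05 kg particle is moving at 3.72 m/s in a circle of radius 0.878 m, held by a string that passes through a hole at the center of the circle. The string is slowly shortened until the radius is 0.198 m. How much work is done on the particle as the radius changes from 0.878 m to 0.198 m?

Central (radial) force ⇒ zero torque about the center ⇒ m v r is constant.
v₂ = v₁ r₁ / r₂ = (3.72)(0.878) / (0.198) = 16.50 m/s.
W = ΔKE = ½m(v₂² − v₁²) = 135.6 J.

W ≈ 136 J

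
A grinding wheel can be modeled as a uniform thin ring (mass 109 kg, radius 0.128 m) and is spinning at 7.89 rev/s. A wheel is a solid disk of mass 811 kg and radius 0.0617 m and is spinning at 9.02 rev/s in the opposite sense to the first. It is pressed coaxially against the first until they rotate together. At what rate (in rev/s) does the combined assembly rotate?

No external torque acts about the common axis, so total angular momentum is conserved.
Moments of inertia: I_A = (109)(0.128)² = 1.786 kg·m²; I_B = ½(811)(0.0617)² = 1.544 kg·m².
Taking A's sense as positive: L = (1.786)(7.89) − (1.544)(9.02) = 0.1663 kg·m²·rev/s.
Combined I = 1.786 + 1.544 = 3.330 kg·m².
ω_f = L / I = 0.1663 / 3.330 = 0.04994 rev/s.

|ω_f| ≈ 0.0499 rev/s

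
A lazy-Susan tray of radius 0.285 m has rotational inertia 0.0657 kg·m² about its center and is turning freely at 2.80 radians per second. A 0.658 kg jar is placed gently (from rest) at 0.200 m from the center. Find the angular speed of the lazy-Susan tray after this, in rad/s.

No external torque acts about the center; L_before = L_after.
Added inertia Σmr² = (0.658)(0.200)² = 0.02632 kg·m²; I_f = 0.06570 + 0.02632 = 0.09202 kg·m².
ω_f = I_p ω_i / I_f = (0.06570)(2.80) / 0.09202 = 1.999 rad/s.

ω_f ≈ 2.00 rad/s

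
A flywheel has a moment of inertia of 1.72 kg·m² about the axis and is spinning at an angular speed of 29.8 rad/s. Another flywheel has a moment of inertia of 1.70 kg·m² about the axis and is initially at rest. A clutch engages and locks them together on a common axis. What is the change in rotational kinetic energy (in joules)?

No external torque acts about the common axis, so total angular momentum is conserved.
Taking A's sense as positive: L = (1.720)(29.8) = 51.26 kg·m²·rad/s.
Combined I = 1.720 + 1.700 = 3.420 kg·m².
ω_f = L / I = 51.26 / 3.420 = 14.99 rad/s.
KE_i = ½ΣIω² = 763.7 J; KE_f = ½(3.420)(14.99)² = 384.1 J.

ΔKE ≈ -380 J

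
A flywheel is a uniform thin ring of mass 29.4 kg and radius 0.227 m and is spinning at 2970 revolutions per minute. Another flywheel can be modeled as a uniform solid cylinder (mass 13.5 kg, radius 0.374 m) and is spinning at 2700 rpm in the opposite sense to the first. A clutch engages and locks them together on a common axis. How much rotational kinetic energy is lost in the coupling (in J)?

No external torque acts about the common axis, so total angular momentum is conserved.
Moments of inertia: I_A = (29.4)(0.227)² = 1.515 kg·m²; I_B = ½(13.5)(0.374)² = 0.9442 kg·m².
Taking A's sense as positive: L = (1.515)(2970) − (0.9442)(2700) = 1950 kg·m²·rpm.
Combined I = 1.515 + 0.9442 = 2.459 kg·m².
ω_f = L / I = 1950 / 2.459 = 793.0 rpm.
KE_i = ½ΣIω² = 1.110e+05 J; KE_f = ½(2.459)(83.05)² = 8480 J.

ΔKE lost ≈ 1.03e+05 J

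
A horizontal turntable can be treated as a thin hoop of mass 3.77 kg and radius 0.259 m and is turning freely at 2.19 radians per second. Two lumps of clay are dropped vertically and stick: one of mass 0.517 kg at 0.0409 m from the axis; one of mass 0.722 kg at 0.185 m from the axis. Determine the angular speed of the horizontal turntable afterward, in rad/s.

ω_f ≈ 1.99 rad/s

The added mass arrives with no angular momentum about the axis, and any external torque about the axis is negligible, so the system's angular momentum is conserved.
I_p = (3.77)(0.259)² = 0.2529 kg·m².
Added inertia Σmr² = (0.517)(0.0409)² + (0.722)(0.185)² = 0.02558 kg·m²; I_f = 0.2529 + 0.02558 = 0.2785 kg·m².
ω_f = I_p ω_i / I_f = (0.2529)(2.19) / 0.2785 = 1.989 rad/s.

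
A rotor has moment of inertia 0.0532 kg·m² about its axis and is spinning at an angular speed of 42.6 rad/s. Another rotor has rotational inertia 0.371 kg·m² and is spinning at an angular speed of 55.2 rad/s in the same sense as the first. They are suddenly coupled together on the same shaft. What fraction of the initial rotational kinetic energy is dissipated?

fraction ≈ 0.00602

The coupling torques are internal; angular momentum about the shared axis is conserved.
Taking A's sense as positive: L = (0.05320)(42.6) + (0.3710)(55.2) = 22.75 kg·m²·rad/s.
Combined I = 0.05320 + 0.3710 = 0.4242 kg·m².
ω_f = L / I = 22.75 / 0.4242 = 53.62 rad/s.
KE_i = ½ΣIω² = 613.5 J; KE_f = ½(0.4242)(53.62)² = 609.8 J.
Fraction dissipated = (KE_i − KE_f)/KE_i = 0.006020.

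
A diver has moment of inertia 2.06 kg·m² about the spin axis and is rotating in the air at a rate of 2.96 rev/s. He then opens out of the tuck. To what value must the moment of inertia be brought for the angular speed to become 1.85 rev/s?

I₂ ≈ 3.30 kg·m²

No external torque acts about the spin axis, so angular momentum is conserved.
I₂ = I₁ω₁ / ω₂ = (2.06)(2.96) / (1.85) = 3.296 kg·m².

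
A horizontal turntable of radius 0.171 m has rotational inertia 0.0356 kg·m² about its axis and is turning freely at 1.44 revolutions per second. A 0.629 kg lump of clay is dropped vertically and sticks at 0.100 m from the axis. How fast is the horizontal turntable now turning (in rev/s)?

ω_f ≈ 1.22 rev/s

The added mass arrives with no angular momentum about the axis, and any external torque about the axis is negligible, so the system's angular momentum is conserved.
Added inertia Σmr² = (0.629)(0.100)² = 0.006290 kg·m²; I_f = 0.03560 + 0.006290 = 0.04189 kg·m².
ω_f = I_p ω_i / I_f = (0.03560)(1.44) / 0.04189 = 1.224 rev/s.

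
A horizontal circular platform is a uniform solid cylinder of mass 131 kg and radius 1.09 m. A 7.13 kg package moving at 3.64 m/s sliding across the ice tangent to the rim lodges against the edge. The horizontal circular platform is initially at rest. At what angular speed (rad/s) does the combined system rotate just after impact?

The axle reaction passes through the central axle and exerts no torque about it; angular momentum about the central axle is conserved through the impact.
I_p = ½(131)(1.09)² = 77.82 kg·m². Taking the sense of the package's angular momentum as positive, L_{package} = m v R = (7.13)(3.64)(1.09) = 28.29 kg·m²/s.
L_i = 0 + 28.29 = 28.29 kg·m²/s.
After sticking, I_f = I_p + m R² = 77.82 + (7.13)(1.09)² = 86.29 kg·m².
ω_f = L_i / I_f = 28.29 / 86.29 = 0.3278 rad/s.

|ω_f| ≈ 0.328 rad/s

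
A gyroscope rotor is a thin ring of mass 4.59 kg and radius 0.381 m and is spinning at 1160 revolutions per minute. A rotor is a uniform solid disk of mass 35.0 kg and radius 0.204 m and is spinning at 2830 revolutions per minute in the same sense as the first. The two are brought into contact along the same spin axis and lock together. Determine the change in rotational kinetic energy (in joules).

No external torque acts about the common axis, so total angular momentum is conserved.
Moments of inertia: I_A = (4.59)(0.381)² = 0.6663 kg·m²; I_B = ½(35.0)(0.204)² = 0.7283 kg·m².
Taking A's sense as positive: L = (0.6663)(1160) + (0.7283)(2830) = 2834 kg·m²·rpm.
Combined I = 0.6663 + 0.7283 = 1.395 kg·m².
ω_f = L / I = 2834 / 1.395 = 2032 rpm.
KE_i = ½ΣIω² = 36900 J; KE_f = ½(1.395)(212.8)² = 31580 J.

ΔKE ≈ -5320 J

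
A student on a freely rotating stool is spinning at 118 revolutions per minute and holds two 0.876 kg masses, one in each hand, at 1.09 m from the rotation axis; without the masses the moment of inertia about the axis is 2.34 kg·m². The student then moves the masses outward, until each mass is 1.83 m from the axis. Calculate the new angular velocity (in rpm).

ω₂ ≈ 63.6 rpm

Angular momentum about the spin axis is conserved since the torque about it is zero.
I₁ = 2.34 + 2(0.876)(1.09)² = 4.422 kg·m²; I₂ = 2.34 + 2(0.876)(1.83)² = 8.207 kg·m².
ω₂ = I₁ω₁ / I₂ = (4.422)(118 rpm) / (8.207) = 63.57 rpm.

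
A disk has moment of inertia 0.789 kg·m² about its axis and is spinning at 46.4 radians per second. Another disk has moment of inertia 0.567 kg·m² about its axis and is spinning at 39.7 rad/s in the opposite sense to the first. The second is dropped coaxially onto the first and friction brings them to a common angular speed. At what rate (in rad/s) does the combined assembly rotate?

The coupling torques are internal; angular momentum about the shared axis is conserved.
Taking A's sense as positive: L = (0.7890)(46.4) − (0.5670)(39.7) = 14.10 kg·m²·rad/s.
Combined I = 0.7890 + 0.5670 = 1.356 kg·m².
ω_f = L / I = 14.10 / 1.356 = 10.40 rad/s.

|ω_f| ≈ 10.4 rad/s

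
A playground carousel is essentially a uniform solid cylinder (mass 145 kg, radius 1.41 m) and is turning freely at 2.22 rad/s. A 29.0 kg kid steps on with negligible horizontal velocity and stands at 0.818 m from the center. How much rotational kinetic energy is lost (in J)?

energy lost ≈ 42.1 J

The added mass arrives with no angular momentum about the center, and any external torque about the center is negligible, so the system's angular momentum is conserved.
I_p = ½(145)(1.41)² = 144.1 kg·m².
Added inertia Σmr² = (29.0)(0.818)² = 19.40 kg·m²; I_f = 144.1 + 19.40 = 163.5 kg·m².
ω_f = I_p ω_i / I_f = (144.1)(2.22) / 163.5 = 1.957 rad/s.
KE_i = ½(144.1)(2.220 rad/s)² = 355.2 J; KE_f = ½(163.5)(1.957)² = 313.0 J.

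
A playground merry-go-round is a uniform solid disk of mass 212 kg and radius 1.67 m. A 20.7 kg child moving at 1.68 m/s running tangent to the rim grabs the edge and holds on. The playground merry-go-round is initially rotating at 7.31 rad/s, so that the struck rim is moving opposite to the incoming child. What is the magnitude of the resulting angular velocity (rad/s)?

|ω_f| ≈ 5.95 rad/s

The axle reaction passes through the axle and exerts no torque about it; angular momentum about the axle is conserved through the impact.
I_p = ½(212)(1.67)² = 295.6 kg·m². Taking the sense of the child's angular momentum as positive, L_{child} = m v R = (20.7)(1.68)(1.67) = 58.08 kg·m²/s.
L_i = −I_p ω_p + m v R = −(295.6)(7.31) + 58.08 = -2103 kg·m²/s.
After sticking, I_f = I_p + m R² = 295.6 + (20.7)(1.67)² = 353.4 kg·m².
ω_f = L_i / I_f = -2103 / 353.4 = -5.951 rad/s.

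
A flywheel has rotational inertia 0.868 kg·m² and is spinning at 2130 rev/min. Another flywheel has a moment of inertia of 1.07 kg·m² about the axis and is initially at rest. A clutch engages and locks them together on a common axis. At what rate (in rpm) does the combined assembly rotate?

The coupling torques are internal; angular momentum about the shared axis is conserved.
Taking A's sense as positive: L = (0.8680)(2130) = 1849 kg·m²·rpm.
Combined I = 0.8680 + 1.070 = 1.938 kg·m².
ω_f = L / I = 1849 / 1.938 = 954.0 rpm.

|ω_f| ≈ 954 rpm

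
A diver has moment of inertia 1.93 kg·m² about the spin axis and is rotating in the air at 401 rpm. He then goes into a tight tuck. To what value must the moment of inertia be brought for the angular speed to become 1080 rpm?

Angular momentum about the spin axis is conserved since the torque about it is zero.
I₂ = I₁ω₁ / ω₂ = (1.93)(401) / (1080) = 0.7166 kg·m².

I₂ ≈ 0.717 kg·m²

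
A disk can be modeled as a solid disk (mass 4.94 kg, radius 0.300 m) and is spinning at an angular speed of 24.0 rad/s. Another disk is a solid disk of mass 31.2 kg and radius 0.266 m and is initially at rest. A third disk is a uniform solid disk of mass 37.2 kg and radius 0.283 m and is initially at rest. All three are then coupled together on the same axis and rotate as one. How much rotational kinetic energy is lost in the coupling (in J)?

ΔKE lost ≈ 59.0 J

No external torque acts about the common axis, so total angular momentum is conserved.
Moments of inertia: I_A = ½(4.94)(0.300)² = 0.2223 kg·m²; I_B = ½(31.2)(0.266)² = 1.104 kg·m²; I_C = ½(37.2)(0.283)² = 1.490 kg·m².
Taking A's sense as positive: L = (0.2223)(24.0) = 5.335 kg·m²·rad/s.
Combined I = 0.2223 + 1.104 + 1.490 = 2.816 kg·m².
ω_f = L / I = 5.335 / 2.816 = 1.895 rad/s.
KE_i = ½ΣIω² = 64.02 J; KE_f = ½(2.816)(1.895)² = 5.054 J.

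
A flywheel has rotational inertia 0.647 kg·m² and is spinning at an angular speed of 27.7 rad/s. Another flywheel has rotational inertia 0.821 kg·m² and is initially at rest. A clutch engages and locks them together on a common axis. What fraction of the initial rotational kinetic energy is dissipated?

fraction ≈ 0.559

The coupling torques are internal; angular momentum about the shared axis is conserved.
Taking A's sense as positive: L = (0.6470)(27.7) = 17.92 kg·m²·rad/s.
Combined I = 0.6470 + 0.8210 = 1.468 kg·m².
ω_f = L / I = 17.92 / 1.468 = 12.21 rad/s.
KE_i = ½ΣIω² = 248.2 J; KE_f = ½(1.468)(12.21)² = 109.4 J.
Fraction dissipated = (KE_i − KE_f)/KE_i = 0.5593.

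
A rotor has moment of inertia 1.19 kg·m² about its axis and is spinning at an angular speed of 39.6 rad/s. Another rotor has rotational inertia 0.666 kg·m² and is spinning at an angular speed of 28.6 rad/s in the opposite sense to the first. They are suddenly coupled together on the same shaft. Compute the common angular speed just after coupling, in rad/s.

No external torque acts about the common axis, so total angular momentum is conserved.
Taking A's sense as positive: L = (1.190)(39.6) − (0.6660)(28.6) = 28.08 kg·m²·rad/s.
Combined I = 1.190 + 0.6660 = 1.856 kg·m².
ω_f = L / I = 28.08 / 1.856 = 15.13 rad/s.

|ω_f| ≈ 15.1 rad/s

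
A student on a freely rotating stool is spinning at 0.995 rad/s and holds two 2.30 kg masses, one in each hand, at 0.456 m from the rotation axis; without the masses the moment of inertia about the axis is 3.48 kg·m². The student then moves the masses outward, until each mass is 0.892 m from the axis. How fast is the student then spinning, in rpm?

ω₂ ≈ 5.90 rpm

With no external torque about the axis, L is conserved: I₁ω₁ = I₂ω₂.
I₁ = 3.48 + 2(2.30)(0.456)² = 4.437 kg·m²; I₂ = 3.48 + 2(2.30)(0.892)² = 7.140 kg·m².
ω₂ = I₁ω₁ / I₂ = (4.437)(0.995 rad/s) / (7.140) = 0.6182 rad/s = 5.904 rpm.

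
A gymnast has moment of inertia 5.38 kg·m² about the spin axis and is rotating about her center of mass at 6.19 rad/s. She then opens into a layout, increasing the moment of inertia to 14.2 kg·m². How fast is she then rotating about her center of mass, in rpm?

Angular momentum about the spin axis is conserved since the torque about it is zero.
ω₂ = I₁ω₁ / I₂ = (5.380)(6.19 rad/s) / (14.20) = 2.345 rad/s = 22.40 rpm.

ω₂ ≈ 22.4 rpm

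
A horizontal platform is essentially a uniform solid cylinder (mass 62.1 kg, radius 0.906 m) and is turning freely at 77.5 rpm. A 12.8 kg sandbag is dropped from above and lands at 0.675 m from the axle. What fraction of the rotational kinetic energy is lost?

fraction ≈ 0.186

The added mass arrives with no angular momentum about the axle, and any external torque about the axle is negligible, so the system's angular momentum is conserved.
I_p = ½(62.1)(0.906)² = 25.49 kg·m².
Added inertia Σmr² = (12.8)(0.675)² = 5.832 kg·m²; I_f = 25.49 + 5.832 = 31.32 kg·m².
ω_f = I_p ω_i / I_f = (25.49)(77.5) / 31.32 = 63.07 rpm.
KE_i = ½(25.49)(8.116 rad/s)² = 839.4 J; KE_f = ½(31.32)(6.605)² = 683.1 J.
Fraction lost = 0.1862.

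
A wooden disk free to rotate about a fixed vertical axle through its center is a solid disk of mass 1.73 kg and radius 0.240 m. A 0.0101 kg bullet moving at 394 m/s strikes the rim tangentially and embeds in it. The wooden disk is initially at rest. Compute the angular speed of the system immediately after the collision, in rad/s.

|ω_f| ≈ 18.9 rad/s

The axle reaction passes through the axle and exerts no torque about it; angular momentum about the axle is conserved through the impact.
I_p = ½(1.73)(0.240)² = 0.04982 kg·m². Taking the sense of the bullet's angular momentum as positive, L_{bullet} = m v R = (0.0101)(394)(0.240) = 0.9551 kg·m²/s.
L_i = 0 + 0.9551 = 0.9551 kg·m²/s.
After sticking, I_f = I_p + m R² = 0.04982 + (0.0101)(0.240)² = 0.05041 kg·m².
ω_f = L_i / I_f = 0.9551 / 0.05041 = 18.95 rad/s.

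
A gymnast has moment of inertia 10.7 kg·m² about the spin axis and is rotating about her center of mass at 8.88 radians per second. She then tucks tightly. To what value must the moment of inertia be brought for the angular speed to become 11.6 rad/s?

I₂ ≈ 8.19 kg·m²

With no external torque about the axis, L is conserved: I₁ω₁ = I₂ω₂.
I₂ = I₁ω₁ / ω₂ = (10.7)(8.88) / (11.6) = 8.191 kg·m².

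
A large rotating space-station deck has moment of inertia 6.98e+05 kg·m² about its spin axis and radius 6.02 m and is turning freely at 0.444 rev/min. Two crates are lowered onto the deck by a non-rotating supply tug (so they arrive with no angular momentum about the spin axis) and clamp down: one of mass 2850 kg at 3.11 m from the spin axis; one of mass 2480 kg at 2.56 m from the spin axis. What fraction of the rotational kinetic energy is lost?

fraction ≈ 0.0591

The added mass arrives with no angular momentum about the spin axis, and any external torque about the spin axis is negligible, so the system's angular momentum is conserved.
Added inertia Σmr² = (2850)(3.11)² + (2480)(2.56)² = 43820 kg·m²; I_f = 6.980e+05 + 43820 = 7.418e+05 kg·m².
ω_f = I_p ω_i / I_f = (6.980e+05)(0.444) / 7.418e+05 = 0.4178 rpm.
KE_i = ½(6.980e+05)(0.04650 rad/s)² = 754.5 J; KE_f = ½(7.418e+05)(0.04375)² = 709.9 J.
Fraction lost = 0.05907.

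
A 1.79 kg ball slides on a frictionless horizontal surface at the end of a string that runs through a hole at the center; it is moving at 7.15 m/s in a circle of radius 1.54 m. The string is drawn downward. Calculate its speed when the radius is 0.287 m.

v₂ ≈ 38.4 m/s

Central (radial) force ⇒ zero torque about the center ⇒ m v r is constant.
v₂ = v₁ r₁ / r₂ = (7.15)(1.54) / (0.287) = 38.37 m/s.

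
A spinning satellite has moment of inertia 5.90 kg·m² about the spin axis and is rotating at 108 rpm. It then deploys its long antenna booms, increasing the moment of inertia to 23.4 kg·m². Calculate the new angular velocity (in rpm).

ω₂ ≈ 27.2 rpm

With no external torque about the axis, L is conserved: I₁ω₁ = I₂ω₂.
ω₂ = I₁ω₁ / I₂ = (5.900)(108 rpm) / (23.40) = 27.23 rpm.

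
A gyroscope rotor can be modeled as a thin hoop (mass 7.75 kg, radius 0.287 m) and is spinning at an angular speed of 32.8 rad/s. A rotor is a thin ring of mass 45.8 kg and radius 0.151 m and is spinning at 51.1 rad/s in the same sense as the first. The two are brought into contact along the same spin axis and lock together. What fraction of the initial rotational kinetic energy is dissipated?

No external torque acts about the common axis, so total angular momentum is conserved.
Moments of inertia: I_A = (7.75)(0.287)² = 0.6384 kg·m²; I_B = (45.8)(0.151)² = 1.044 kg·m².
Taking A's sense as positive: L = (0.6384)(32.8) + (1.044)(51.1) = 74.30 kg·m²·rad/s.
Combined I = 0.6384 + 1.044 = 1.683 kg·m².
ω_f = L / I = 74.30 / 1.683 = 44.16 rad/s.
KE_i = ½ΣIω² = 1707 J; KE_f = ½(1.683)(44.16)² = 1640 J.
Fraction dissipated = (KE_i − KE_f)/KE_i = 0.03887.

fraction ≈ 0.0389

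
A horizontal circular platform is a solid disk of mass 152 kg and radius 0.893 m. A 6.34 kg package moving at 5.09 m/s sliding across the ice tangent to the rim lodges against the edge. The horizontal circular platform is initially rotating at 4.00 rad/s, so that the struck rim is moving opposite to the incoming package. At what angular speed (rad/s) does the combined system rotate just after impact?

About the central axle the impulsive forces during the collision are internal, so angular momentum about that axis is conserved.
I_p = ½(152)(0.893)² = 60.61 kg·m². Taking the sense of the package's angular momentum as positive, L_{package} = m v R = (6.34)(5.09)(0.893) = 28.82 kg·m²/s.
L_i = −I_p ω_p + m v R = −(60.61)(4.00) + 28.82 = -213.6 kg·m²/s.
After sticking, I_f = I_p + m R² = 60.61 + (6.34)(0.893)² = 65.66 kg·m².
ω_f = L_i / I_f = -213.6 / 65.66 = -3.253 rad/s.

|ω_f| ≈ 3.25 rad/s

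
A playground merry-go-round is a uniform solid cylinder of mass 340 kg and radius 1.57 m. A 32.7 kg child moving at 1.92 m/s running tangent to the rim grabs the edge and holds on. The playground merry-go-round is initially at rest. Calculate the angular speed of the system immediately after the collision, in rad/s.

|ω_f| ≈ 0.197 rad/s

The axle reaction passes through the axle and exerts no torque about it; angular momentum about the axle is conserved through the impact.
I_p = ½(340)(1.57)² = 419.0 kg·m². Taking the sense of the child's angular momentum as positive, L_{child} = m v R = (32.7)(1.92)(1.57) = 98.57 kg·m²/s.
L_i = 0 + 98.57 = 98.57 kg·m²/s.
After sticking, I_f = I_p + m R² = 419.0 + (32.7)(1.57)² = 499.6 kg·m².
ω_f = L_i / I_f = 98.57 / 499.6 = 0.1973 rad/s.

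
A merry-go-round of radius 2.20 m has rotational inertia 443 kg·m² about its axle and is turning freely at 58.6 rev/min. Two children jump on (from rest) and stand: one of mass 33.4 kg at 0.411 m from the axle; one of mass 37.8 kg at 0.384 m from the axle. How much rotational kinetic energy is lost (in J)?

The added mass arrives with no angular momentum about the axle, and any external torque about the axle is negligible, so the system's angular momentum is conserved.
Added inertia Σmr² = (33.4)(0.411)² + (37.8)(0.384)² = 11.22 kg·m²; I_f = 443.0 + 11.22 = 454.2 kg·m².
ω_f = I_p ω_i / I_f = (443.0)(58.6) / 454.2 = 57.15 rpm.
KE_i = ½(443.0)(6.137 rad/s)² = 8341 J; KE_f = ½(454.2)(5.985)² = 8135 J.

energy lost ≈ 206 J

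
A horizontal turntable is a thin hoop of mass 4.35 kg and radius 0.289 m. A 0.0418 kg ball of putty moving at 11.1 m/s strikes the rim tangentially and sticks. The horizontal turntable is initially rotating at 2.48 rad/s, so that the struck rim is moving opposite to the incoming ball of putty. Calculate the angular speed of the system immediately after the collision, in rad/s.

|ω_f| ≈ 2.09 rad/s

About the axle the impulsive forces during the collision are internal, so angular momentum about that axis is conserved.
I_p = (4.35)(0.289)² = 0.3633 kg·m². Taking the sense of the ball of putty's angular momentum as positive, L_{ball} = m v R = (0.0418)(11.1)(0.289) = 0.1341 kg·m²/s.
L_i = −I_p ω_p + m v R = −(0.3633)(2.48) + 0.1341 = -0.7669 kg·m²/s.
After sticking, I_f = I_p + m R² = 0.3633 + (0.0418)(0.289)² = 0.3668 kg·m².
ω_f = L_i / I_f = -0.7669 / 0.3668 = -2.091 rad/s.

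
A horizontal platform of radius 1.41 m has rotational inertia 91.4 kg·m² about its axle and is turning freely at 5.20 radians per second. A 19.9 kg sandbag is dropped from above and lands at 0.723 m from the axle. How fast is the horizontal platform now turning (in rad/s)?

The added mass arrives with no angular momentum about the axle, and any external torque about the axle is negligible, so the system's angular momentum is conserved.
Added inertia Σmr² = (19.9)(0.723)² = 10.40 kg·m²; I_f = 91.40 + 10.40 = 101.8 kg·m².
ω_f = I_p ω_i / I_f = (91.40)(5.20) / 101.8 = 4.669 rad/s.

ω_f ≈ 4.67 rad/s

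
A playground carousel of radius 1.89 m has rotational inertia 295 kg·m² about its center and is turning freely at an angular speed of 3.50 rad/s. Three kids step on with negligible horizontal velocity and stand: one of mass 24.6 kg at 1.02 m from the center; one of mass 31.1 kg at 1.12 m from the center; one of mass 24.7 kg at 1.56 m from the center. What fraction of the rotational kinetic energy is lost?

fraction ≈ 0.297

The added mass arrives with no angular momentum about the center, and any external torque about the center is negligible, so the system's angular momentum is conserved.
Added inertia Σmr² = (24.6)(1.02)² + (31.1)(1.12)² + (24.7)(1.56)² = 124.7 kg·m²; I_f = 295.0 + 124.7 = 419.7 kg·m².
ω_f = I_p ω_i / I_f = (295.0)(3.50) / 419.7 = 2.460 rad/s.
KE_i = ½(295.0)(3.500 rad/s)² = 1807 J; KE_f = ½(419.7)(2.460)² = 1270 J.
Fraction lost = 0.2971.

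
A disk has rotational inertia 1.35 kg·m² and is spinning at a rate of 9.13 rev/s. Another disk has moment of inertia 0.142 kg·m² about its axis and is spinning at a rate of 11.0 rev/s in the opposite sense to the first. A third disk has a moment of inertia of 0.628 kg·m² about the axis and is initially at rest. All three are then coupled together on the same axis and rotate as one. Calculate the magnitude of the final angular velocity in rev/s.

No external torque acts about the common axis, so total angular momentum is conserved.
Taking A's sense as positive: L = (1.350)(9.13) − (0.1420)(11.0) = 10.76 kg·m²·rev/s.
Combined I = 1.350 + 0.1420 + 0.6280 = 2.120 kg·m².
ω_f = L / I = 10.76 / 2.120 = 5.077 rev/s.

|ω_f| ≈ 5.08 rev/s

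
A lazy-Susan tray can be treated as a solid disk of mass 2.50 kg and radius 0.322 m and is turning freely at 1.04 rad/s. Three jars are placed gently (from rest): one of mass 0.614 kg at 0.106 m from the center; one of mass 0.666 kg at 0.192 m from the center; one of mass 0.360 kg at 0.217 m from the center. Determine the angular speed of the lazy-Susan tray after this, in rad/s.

ω_f ≈ 0.757 rad/s

The added mass arrives with no angular momentum about the center, and any external torque about the center is negligible, so the system's angular momentum is conserved.
I_p = ½(2.50)(0.322)² = 0.1296 kg·m².
Added inertia Σmr² = (0.614)(0.106)² + (0.666)(0.192)² + (0.360)(0.217)² = 0.04840 kg·m²; I_f = 0.1296 + 0.04840 = 0.1780 kg·m².
ω_f = I_p ω_i / I_f = (0.1296)(1.04) / 0.1780 = 0.7572 rad/s.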